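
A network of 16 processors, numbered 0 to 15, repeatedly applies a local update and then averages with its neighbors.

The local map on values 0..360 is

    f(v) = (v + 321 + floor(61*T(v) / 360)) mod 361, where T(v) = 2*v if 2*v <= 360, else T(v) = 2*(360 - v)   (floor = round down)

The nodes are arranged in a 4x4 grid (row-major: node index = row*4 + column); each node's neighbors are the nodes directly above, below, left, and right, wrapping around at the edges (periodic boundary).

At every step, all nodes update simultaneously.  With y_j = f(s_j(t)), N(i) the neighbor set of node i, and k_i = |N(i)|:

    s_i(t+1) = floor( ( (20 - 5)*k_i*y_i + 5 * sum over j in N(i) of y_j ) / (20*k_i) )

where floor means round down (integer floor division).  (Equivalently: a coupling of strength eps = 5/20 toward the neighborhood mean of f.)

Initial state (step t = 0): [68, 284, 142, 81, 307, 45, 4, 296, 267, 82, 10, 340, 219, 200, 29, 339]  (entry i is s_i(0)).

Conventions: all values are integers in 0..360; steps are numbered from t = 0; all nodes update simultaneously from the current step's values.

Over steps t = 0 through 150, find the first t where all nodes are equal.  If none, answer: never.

Simulating step by step:
t=0: [68, 284, 142, 81, 307, 45, 4, 296, 267, 82, 10, 340, 219, 200, 29, 339]  (not all equal)
t=1: [91, 228, 176, 100, 250, 74, 293, 269, 248, 103, 316, 302, 221, 218, 332, 289]  (not all equal)
t=2: [110, 209, 202, 120, 225, 97, 256, 250, 237, 124, 277, 277, 222, 223, 287, 261]  (not all equal)
t=3: [130, 205, 215, 141, 215, 118, 239, 239, 231, 145, 255, 261, 222, 224, 263, 245]  (not all equal)
t=4: [151, 206, 221, 163, 213, 139, 231, 234, 229, 167, 243, 250, 223, 225, 250, 237]  (not all equal)
t=5: [174, 211, 225, 187, 215, 163, 228, 232, 229, 190, 238, 244, 225, 227, 243, 234]  (not all equal)
t=6: [199, 217, 228, 209, 220, 188, 229, 232, 231, 210, 237, 241, 228, 230, 240, 234]  (not all equal)
t=7: [216, 224, 231, 222, 225, 211, 231, 233, 233, 222, 236, 239, 231, 232, 238, 235]  (not all equal)
t=8: [225, 229, 233, 229, 229, 223, 233, 235, 235, 229, 237, 239, 233, 234, 238, 236]  (not all equal)
t=9: [230, 232, 235, 233, 233, 230, 235, 236, 236, 233, 237, 239, 235, 235, 238, 237]  (not all equal)
t=10: [234, 235, 236, 236, 236, 234, 236, 237, 237, 236, 238, 239, 236, 236, 238, 238]  (not all equal)
t=11: [236, 237, 238, 237, 237, 236, 237, 238, 238, 237, 238, 239, 237, 238, 238, 238]  (not all equal)
t=12: [238, 238, 238, 238, 238, 238, 238, 238, 238, 238, 238, 239, 238, 238, 239, 238]  (not all equal)
t=13: [239, 239, 239, 239, 239, 239, 239, 239, 239, 239, 239, 239, 239, 239, 239, 239]  (all equal)

Answer: 13
Key observation: Synchronization is absorbing here: once all nodes are equal they stay equal, and step 13 is the first all-equal step.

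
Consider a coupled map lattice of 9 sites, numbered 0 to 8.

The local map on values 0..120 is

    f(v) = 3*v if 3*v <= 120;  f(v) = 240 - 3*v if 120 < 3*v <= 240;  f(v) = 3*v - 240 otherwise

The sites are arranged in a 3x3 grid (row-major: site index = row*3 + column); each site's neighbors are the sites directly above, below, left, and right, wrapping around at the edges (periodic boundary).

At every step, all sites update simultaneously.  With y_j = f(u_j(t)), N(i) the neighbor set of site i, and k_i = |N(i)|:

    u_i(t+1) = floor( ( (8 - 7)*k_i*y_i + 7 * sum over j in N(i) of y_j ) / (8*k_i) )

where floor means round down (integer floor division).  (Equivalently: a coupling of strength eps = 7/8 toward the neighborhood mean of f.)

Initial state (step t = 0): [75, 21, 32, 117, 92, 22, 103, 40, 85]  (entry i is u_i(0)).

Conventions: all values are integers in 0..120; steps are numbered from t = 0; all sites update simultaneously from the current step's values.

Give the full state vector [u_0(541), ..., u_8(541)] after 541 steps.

Answer: [84, 86, 84, 84, 82, 85, 86, 86, 82]
Key observation: The state at step 16, [110, 108, 108, 108, 110, 105, 108, 108, 110], reappears at step 20: the system is in a cycle of period 4 from step 16 on.  Therefore the state at step 541 equals the state at step 16 + ((541 - 16) mod 4) = 17, which is [84, 86, 84, 84, 82, 85, 86, 86, 82].

Derivation:
t=0: [75, 21, 32, 117, 92, 22, 103, 40, 85]
t=1: [76, 66, 46, 54, 83, 64, 65, 55, 78]
t=2: [59, 48, 36, 34, 54, 48, 43, 31, 59]
t=3: [99, 86, 83, 88, 94, 88, 84, 87, 97]
t=4: [20, 30, 33, 32, 24, 30, 34, 29, 20]
t=5: [92, 80, 78, 82, 88, 82, 79, 81, 90]
t=6: [7, 15, 16, 15, 6, 15, 16, 12, 7]
t=7: [43, 32, 34, 34, 39, 34, 32, 33, 41]
t=8: [100, 105, 105, 105, 101, 108, 105, 105, 101]
t=9: [73, 69, 71, 71, 75, 70, 69, 69, 75]
t=10: [28, 25, 25, 25, 28, 22, 25, 25, 28]
t=11: [76, 78, 76, 76, 74, 77, 78, 78, 74]
t=12: [9, 11, 11, 11, 9, 14, 11, 11, 9]
t=13: [32, 30, 32, 32, 34, 31, 30, 30, 34]
t=14: [93, 95, 95, 95, 93, 98, 95, 95, 93]
t=15: [44, 42, 44, 44, 46, 43, 42, 42, 46]
t=16: [110, 108, 108, 108, 110, 105, 108, 108, 110]
t=17: [84, 86, 84, 84, 82, 85, 86, 86, 82]
t=18: [14, 12, 12, 12, 14, 9, 12, 12, 14]
t=19: [36, 38, 36, 36, 34, 37, 38, 38, 34]
t=20: [110, 108, 108, 108, 110, 105, 108, 108, 110]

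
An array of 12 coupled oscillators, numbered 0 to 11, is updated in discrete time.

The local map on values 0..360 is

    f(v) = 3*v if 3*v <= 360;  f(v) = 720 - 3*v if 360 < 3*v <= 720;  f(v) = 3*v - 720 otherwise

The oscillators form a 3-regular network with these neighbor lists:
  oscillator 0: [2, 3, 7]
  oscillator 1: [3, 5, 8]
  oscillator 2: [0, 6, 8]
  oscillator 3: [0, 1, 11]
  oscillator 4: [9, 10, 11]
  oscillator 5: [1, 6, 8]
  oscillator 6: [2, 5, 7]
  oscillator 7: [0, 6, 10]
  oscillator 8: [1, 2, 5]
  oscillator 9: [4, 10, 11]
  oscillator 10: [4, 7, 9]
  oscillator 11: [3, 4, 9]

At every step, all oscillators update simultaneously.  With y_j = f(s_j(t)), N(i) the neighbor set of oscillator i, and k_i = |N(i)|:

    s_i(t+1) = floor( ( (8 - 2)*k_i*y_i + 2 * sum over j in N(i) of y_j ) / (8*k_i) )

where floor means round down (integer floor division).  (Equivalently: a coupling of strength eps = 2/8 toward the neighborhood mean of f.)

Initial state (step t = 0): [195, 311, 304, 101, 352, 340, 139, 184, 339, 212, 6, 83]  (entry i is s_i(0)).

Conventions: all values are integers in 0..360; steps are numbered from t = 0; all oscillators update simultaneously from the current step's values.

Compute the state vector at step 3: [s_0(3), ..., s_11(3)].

Answer: [93, 184, 328, 271, 268, 293, 297, 90, 325, 144, 138, 204]

Derivation:
t=0: [195, 311, 304, 101, 352, 340, 139, 184, 339, 212, 6, 83]
t=1: [156, 234, 205, 277, 281, 292, 282, 164, 281, 113, 62, 247]
t=2: [226, 46, 120, 107, 137, 139, 135, 218, 115, 281, 197, 63]
t=3: [93, 184, 328, 271, 268, 293, 297, 90, 325, 144, 138, 204]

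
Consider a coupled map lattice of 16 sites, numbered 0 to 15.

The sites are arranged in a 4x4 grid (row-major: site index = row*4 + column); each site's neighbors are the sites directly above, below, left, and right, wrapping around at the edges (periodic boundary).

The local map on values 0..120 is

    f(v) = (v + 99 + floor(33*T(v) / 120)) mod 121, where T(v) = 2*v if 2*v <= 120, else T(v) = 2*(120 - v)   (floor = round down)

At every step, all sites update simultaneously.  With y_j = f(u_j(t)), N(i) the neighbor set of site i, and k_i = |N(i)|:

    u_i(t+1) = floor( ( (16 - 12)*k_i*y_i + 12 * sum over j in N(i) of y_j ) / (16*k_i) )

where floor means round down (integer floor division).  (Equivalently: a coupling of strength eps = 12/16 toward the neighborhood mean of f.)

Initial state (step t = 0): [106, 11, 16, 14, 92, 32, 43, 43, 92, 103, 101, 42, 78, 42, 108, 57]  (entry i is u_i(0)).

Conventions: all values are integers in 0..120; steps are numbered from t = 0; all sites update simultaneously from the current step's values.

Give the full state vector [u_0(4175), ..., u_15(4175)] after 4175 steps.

Answer: [79, 79, 79, 79, 79, 79, 79, 79, 79, 79, 79, 79, 79, 79, 79, 79]
Key observation: The state at step 6, [79, 79, 79, 79, 79, 79, 79, 79, 79, 79, 79, 79, 79, 79, 79, 79], reappears at step 7: the system is in a cycle of period 1 from step 6 on.  Therefore the state at step 4175 equals the state at step 6 + ((4175 - 6) mod 1) = 6, which is [79, 79, 79, 79, 79, 79, 79, 79, 79, 79, 79, 79, 79, 79, 79, 79].

Derivation:
t=0: [106, 11, 16, 14, 92, 32, 43, 43, 92, 103, 101, 42, 78, 42, 108, 57]
t=1: [97, 59, 70, 68, 67, 69, 41, 65, 76, 68, 72, 64, 73, 81, 60, 79]
t=2: [76, 76, 66, 77, 77, 67, 66, 67, 75, 76, 67, 75, 79, 74, 75, 74]
t=3: [78, 76, 75, 76, 76, 76, 73, 75, 77, 76, 75, 75, 77, 77, 75, 77]
t=4: [78, 78, 77, 77, 78, 77, 76, 77, 77, 77, 77, 77, 78, 77, 77, 77]
t=5: [78, 78, 78, 78, 78, 78, 78, 78, 78, 78, 78, 78, 78, 78, 78, 78]
t=6: [79, 79, 79, 79, 79, 79, 79, 79, 79, 79, 79, 79, 79, 79, 79, 79]
t=7: [79, 79, 79, 79, 79, 79, 79, 79, 79, 79, 79, 79, 79, 79, 79, 79]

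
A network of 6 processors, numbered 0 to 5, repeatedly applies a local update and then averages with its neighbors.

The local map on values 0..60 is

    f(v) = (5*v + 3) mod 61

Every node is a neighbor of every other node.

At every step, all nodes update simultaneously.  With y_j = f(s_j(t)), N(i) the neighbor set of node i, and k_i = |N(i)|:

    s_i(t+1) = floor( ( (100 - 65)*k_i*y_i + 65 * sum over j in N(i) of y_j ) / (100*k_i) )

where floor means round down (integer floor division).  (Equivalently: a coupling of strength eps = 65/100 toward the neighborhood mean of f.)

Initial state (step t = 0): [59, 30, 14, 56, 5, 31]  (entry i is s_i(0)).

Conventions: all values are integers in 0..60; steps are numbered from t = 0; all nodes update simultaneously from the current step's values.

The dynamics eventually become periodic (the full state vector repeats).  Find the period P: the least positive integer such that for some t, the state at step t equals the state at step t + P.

Answer: 4
Key observation: The state at step 13, [40, 38, 30, 40, 38, 37], reappears at step 17 — and no state repeats earlier — so the cycle the system enters has period 4.

Derivation:
t=0: [59, 30, 14, 56, 5, 31]
t=1: [37, 32, 28, 34, 32, 33]
t=2: [27, 35, 31, 37, 35, 36]
t=3: [25, 34, 29, 23, 34, 21]
t=4: [32, 42, 36, 43, 42, 41]
t=5: [29, 27, 20, 28, 27, 26]
t=6: [22, 20, 26, 21, 20, 19]
t=7: [41, 39, 32, 40, 39, 38]
t=8: [21, 19, 25, 20, 19, 18]
t=9: [36, 34, 27, 35, 34, 33]
t=10: [28, 39, 32, 40, 39, 38]
t=11: [20, 19, 24, 20, 19, 18]
t=12: [34, 32, 25, 34, 32, 31]
t=13: [40, 38, 30, 40, 38, 37]
t=14: [16, 14, 19, 16, 14, 13]
t=15: [19, 17, 22, 19, 17, 16]
t=16: [34, 32, 37, 34, 32, 31]
t=17: [40, 38, 30, 40, 38, 37]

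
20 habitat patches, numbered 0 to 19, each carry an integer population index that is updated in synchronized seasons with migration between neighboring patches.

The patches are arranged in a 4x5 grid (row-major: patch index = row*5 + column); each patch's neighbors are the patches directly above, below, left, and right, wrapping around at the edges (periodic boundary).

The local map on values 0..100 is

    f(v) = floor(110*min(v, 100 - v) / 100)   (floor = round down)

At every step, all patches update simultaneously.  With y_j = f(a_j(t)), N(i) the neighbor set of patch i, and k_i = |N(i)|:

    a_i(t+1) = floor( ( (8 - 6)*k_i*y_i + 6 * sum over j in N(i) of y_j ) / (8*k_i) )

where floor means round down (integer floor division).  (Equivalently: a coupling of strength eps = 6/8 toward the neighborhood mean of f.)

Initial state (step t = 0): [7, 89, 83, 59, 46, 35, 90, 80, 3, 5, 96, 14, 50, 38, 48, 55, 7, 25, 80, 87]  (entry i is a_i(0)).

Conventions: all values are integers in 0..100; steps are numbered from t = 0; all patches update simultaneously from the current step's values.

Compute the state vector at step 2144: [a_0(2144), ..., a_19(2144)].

Answer: [52, 52, 52, 53, 53, 52, 52, 52, 53, 53, 52, 52, 52, 53, 53, 52, 52, 52, 53, 53]
Key observation: The state at step 12, [52, 52, 52, 53, 53, 52, 52, 52, 53, 53, 52, 52, 52, 53, 53, 52, 52, 52, 53, 53], reappears at step 14: the system is in a cycle of period 2 from step 12 on.  Therefore the state at step 2144 equals the state at step 12 + ((2144 - 12) mod 2) = 12, which is [52, 52, 52, 53, 53, 52, 52, 52, 53, 53, 52, 52, 52, 53, 53, 52, 52, 52, 53, 53].

Derivation:
t=0: [7, 89, 83, 59, 46, 35, 90, 80, 3, 5, 96, 14, 50, 38, 48, 55, 7, 25, 80, 87]
t=1: [29, 11, 24, 28, 25, 14, 19, 21, 21, 28, 29, 18, 33, 35, 25, 18, 21, 25, 29, 35]
t=2: [21, 21, 23, 27, 30, 24, 17, 25, 28, 24, 22, 25, 29, 31, 32, 27, 20, 28, 32, 29]
t=3: [26, 22, 26, 30, 28, 23, 23, 26, 29, 29, 27, 24, 29, 33, 30, 26, 25, 28, 32, 32]
t=4: [27, 26, 28, 31, 31, 27, 25, 28, 31, 30, 28, 27, 30, 33, 32, 29, 27, 30, 33, 32]
t=5: [30, 28, 30, 33, 33, 29, 28, 30, 33, 33, 30, 29, 32, 34, 33, 30, 29, 32, 34, 34]
t=6: [32, 31, 33, 35, 35, 32, 30, 33, 35, 35, 32, 31, 34, 36, 35, 33, 31, 34, 36, 35]
t=7: [35, 34, 36, 37, 37, 35, 34, 36, 37, 37, 35, 34, 36, 38, 37, 35, 34, 36, 38, 37]
t=8: [38, 37, 38, 40, 39, 38, 37, 38, 40, 39, 38, 37, 39, 40, 39, 38, 37, 39, 40, 39]
t=9: [41, 40, 41, 43, 42, 41, 40, 41, 43, 42, 41, 40, 41, 43, 42, 41, 40, 41, 43, 42]
t=10: [45, 44, 45, 46, 46, 45, 44, 45, 46, 46, 45, 44, 45, 46, 46, 45, 44, 45, 46, 46]
t=11: [49, 48, 49, 49, 49, 49, 48, 49, 49, 49, 49, 48, 49, 49, 49, 49, 48, 49, 49, 49]
t=12: [52, 52, 52, 53, 53, 52, 52, 52, 53, 53, 52, 52, 52, 53, 53, 52, 52, 52, 53, 53]
t=13: [51, 52, 51, 51, 51, 51, 52, 51, 51, 51, 51, 52, 51, 51, 51, 51, 52, 51, 51, 51]
t=14: [52, 52, 52, 53, 53, 52, 52, 52, 53, 53, 52, 52, 52, 53, 53, 52, 52, 52, 53, 53]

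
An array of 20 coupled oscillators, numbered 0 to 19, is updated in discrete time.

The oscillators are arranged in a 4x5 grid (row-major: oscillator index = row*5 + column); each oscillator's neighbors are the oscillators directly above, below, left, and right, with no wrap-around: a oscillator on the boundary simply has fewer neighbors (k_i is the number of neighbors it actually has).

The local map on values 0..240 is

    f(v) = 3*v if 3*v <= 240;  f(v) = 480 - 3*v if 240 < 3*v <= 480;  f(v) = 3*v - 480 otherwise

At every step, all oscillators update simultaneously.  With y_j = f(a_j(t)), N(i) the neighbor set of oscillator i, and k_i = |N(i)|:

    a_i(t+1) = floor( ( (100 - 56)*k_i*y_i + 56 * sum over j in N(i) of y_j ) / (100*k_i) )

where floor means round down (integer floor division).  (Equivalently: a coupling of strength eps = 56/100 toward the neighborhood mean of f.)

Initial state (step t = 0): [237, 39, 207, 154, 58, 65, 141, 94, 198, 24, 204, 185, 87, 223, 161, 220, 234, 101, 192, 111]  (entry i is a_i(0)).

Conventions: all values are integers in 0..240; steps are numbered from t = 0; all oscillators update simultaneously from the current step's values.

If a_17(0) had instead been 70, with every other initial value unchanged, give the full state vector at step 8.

Answer: [61, 62, 95, 147, 129, 84, 88, 105, 174, 154, 79, 62, 85, 139, 158, 75, 92, 126, 122, 114]
Key observation: This trace re-runs the system from the modified initial state.

Derivation:
t=0: [237, 39, 207, 154, 58, 65, 141, 94, 198, 24, 204, 185, 87, 223, 161, 220, 234, 70, 192, 111]
t=1: [189, 131, 124, 88, 101, 164, 106, 161, 116, 86, 142, 121, 190, 143, 77, 178, 184, 192, 144, 92]
t=2: [66, 104, 104, 172, 200, 61, 101, 70, 126, 198, 57, 104, 76, 92, 190, 59, 81, 81, 86, 167]
t=3: [185, 175, 151, 88, 94, 182, 179, 186, 123, 108, 173, 187, 214, 179, 102, 192, 212, 232, 183, 96]
t=4: [64, 49, 75, 157, 191, 60, 62, 84, 119, 158, 62, 93, 131, 97, 152, 96, 142, 167, 117, 152]
t=5: [176, 177, 170, 86, 45, 184, 187, 187, 114, 47, 188, 160, 127, 133, 51, 151, 101, 59, 100, 53]
t=6: [55, 52, 79, 154, 161, 71, 64, 84, 134, 141, 55, 61, 91, 115, 138, 84, 115, 163, 157, 163]
t=7: [175, 179, 179, 67, 22, 191, 193, 200, 95, 52, 189, 178, 168, 109, 66, 184, 137, 69, 32, 24]
t=8: [61, 62, 95, 147, 129, 84, 88, 105, 174, 154, 79, 62, 85, 139, 158, 75, 92, 126, 122, 114]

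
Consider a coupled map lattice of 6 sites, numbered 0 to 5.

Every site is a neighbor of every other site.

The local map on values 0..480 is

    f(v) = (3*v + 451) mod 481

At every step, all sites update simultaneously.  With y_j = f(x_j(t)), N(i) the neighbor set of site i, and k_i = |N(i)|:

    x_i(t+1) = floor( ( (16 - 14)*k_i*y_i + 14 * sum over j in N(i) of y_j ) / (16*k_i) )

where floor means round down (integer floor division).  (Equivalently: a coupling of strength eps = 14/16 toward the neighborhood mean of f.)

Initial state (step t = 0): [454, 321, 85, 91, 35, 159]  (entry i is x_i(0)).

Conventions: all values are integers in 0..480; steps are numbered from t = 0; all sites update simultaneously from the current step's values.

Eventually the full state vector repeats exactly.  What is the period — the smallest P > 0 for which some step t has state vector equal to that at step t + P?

Answer: 18
Key observation: The state at step 4, [45, 45, 45, 45, 45, 45], reappears at step 22 — and no state repeats earlier — so the cycle the system enters has period 18.

Derivation:
t=0: [454, 321, 85, 91, 35, 159]
t=1: [298, 294, 305, 304, 313, 294]
t=2: [393, 394, 392, 392, 391, 394]
t=3: [185, 185, 186, 186, 186, 185]
t=4: [45, 45, 45, 45, 45, 45]
t=5: [105, 105, 105, 105, 105, 105]
t=6: [285, 285, 285, 285, 285, 285]
t=7: [344, 344, 344, 344, 344, 344]
t=8: [40, 40, 40, 40, 40, 40]
t=9: [90, 90, 90, 90, 90, 90]
t=10: [240, 240, 240, 240, 240, 240]
t=11: [209, 209, 209, 209, 209, 209]
t=12: [116, 116, 116, 116, 116, 116]
t=13: [318, 318, 318, 318, 318, 318]
t=14: [443, 443, 443, 443, 443, 443]
t=15: [337, 337, 337, 337, 337, 337]
t=16: [19, 19, 19, 19, 19, 19]
t=17: [27, 27, 27, 27, 27, 27]
t=18: [51, 51, 51, 51, 51, 51]
t=19: [123, 123, 123, 123, 123, 123]
t=20: [339, 339, 339, 339, 339, 339]
t=21: [25, 25, 25, 25, 25, 25]
t=22: [45, 45, 45, 45, 45, 45]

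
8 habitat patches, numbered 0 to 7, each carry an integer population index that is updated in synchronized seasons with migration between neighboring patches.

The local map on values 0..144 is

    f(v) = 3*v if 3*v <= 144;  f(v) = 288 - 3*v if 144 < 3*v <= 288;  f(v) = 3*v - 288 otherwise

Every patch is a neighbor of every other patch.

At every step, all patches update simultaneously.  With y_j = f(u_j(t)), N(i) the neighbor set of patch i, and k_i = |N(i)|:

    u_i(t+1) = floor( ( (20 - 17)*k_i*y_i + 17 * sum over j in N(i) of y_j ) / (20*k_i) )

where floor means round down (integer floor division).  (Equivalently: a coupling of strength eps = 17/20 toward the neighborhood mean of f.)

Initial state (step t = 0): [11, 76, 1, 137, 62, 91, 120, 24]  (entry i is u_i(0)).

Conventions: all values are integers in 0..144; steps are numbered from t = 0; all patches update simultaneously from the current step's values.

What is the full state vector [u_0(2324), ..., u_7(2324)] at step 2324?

Simulating step by step:
t=0: [11, 76, 1, 137, 62, 91, 120, 24]
t=1: [59, 60, 58, 61, 61, 58, 60, 60]
t=2: [109, 109, 109, 109, 109, 109, 109, 109]
t=3: [39, 39, 39, 39, 39, 39, 39, 39]
t=4: [117, 117, 117, 117, 117, 117, 117, 117]
t=5: [63, 63, 63, 63, 63, 63, 63, 63]
t=6: [99, 99, 99, 99, 99, 99, 99, 99]
t=7: [9, 9, 9, 9, 9, 9, 9, 9]
t=8: [27, 27, 27, 27, 27, 27, 27, 27]
t=9: [81, 81, 81, 81, 81, 81, 81, 81]
t=10: [45, 45, 45, 45, 45, 45, 45, 45]
t=11: [135, 135, 135, 135, 135, 135, 135, 135]
t=12: [117, 117, 117, 117, 117, 117, 117, 117]

Answer: [117, 117, 117, 117, 117, 117, 117, 117]
Key observation: The state at step 4, [117, 117, 117, 117, 117, 117, 117, 117], reappears at step 12: the system is in a cycle of period 8 from step 4 on.  Therefore the state at step 2324 equals the state at step 4 + ((2324 - 4) mod 8) = 4, which is [117, 117, 117, 117, 117, 117, 117, 117].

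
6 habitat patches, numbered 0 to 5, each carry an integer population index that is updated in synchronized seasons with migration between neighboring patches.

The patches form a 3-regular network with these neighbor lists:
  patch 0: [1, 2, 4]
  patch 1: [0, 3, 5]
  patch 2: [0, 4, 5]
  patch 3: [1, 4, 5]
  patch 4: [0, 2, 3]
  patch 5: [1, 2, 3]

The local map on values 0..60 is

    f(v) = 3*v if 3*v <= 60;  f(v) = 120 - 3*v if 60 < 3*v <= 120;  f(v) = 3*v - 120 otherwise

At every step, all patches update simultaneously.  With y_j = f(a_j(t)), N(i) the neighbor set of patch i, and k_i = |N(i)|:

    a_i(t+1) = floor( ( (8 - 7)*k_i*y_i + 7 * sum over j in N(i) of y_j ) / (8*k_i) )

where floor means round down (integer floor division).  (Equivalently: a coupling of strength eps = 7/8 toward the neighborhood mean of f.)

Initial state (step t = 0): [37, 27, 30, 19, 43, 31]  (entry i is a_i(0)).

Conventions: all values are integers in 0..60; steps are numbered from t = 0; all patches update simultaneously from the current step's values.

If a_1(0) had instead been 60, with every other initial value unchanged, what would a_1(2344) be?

Simulating step by step:
t=0: [37, 60, 30, 19, 43, 31]
t=1: [30, 34, 16, 35, 29, 46]
t=2: [32, 20, 29, 22, 31, 25]
t=3: [38, 43, 32, 45, 35, 48]
t=4: [14, 14, 16, 15, 15, 17]
t=5: [44, 45, 46, 45, 45, 45]
t=6: [15, 14, 14, 15, 15, 15]
t=7: [43, 44, 44, 44, 44, 43]
t=8: [11, 10, 10, 11, 11, 11]
t=9: [31, 32, 32, 32, 32, 31]
t=10: [24, 25, 25, 24, 24, 24]
t=11: [46, 47, 47, 47, 47, 46]
t=12: [20, 19, 19, 20, 20, 20]
t=13: [58, 59, 59, 59, 59, 58]
t=14: [56, 55, 55, 56, 56, 56]
t=15: [46, 47, 47, 47, 47, 46]

Answer: a_1(2344) = 19
Key observation: The state at step 11, [46, 47, 47, 47, 47, 46], reappears at step 15: the system is in a cycle of period 4 from step 11 on.  Therefore the state at step 2344 equals the state at step 11 + ((2344 - 11) mod 4) = 12, which is [20, 19, 19, 20, 20, 20].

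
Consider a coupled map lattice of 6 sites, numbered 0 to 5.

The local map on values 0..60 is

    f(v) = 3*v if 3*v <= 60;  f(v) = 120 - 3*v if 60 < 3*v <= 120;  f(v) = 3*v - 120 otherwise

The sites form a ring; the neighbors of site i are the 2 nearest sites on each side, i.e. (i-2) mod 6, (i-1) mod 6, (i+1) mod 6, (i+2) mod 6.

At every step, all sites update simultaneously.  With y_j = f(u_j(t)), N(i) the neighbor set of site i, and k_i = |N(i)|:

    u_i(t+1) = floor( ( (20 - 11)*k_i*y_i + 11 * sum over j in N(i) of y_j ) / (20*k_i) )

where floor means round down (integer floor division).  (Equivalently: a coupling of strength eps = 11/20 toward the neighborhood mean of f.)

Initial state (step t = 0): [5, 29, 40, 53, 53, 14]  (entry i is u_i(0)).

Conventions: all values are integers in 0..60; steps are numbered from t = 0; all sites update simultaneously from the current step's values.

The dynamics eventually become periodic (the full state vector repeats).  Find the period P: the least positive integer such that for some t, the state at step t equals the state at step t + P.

Simulating step by step:
t=0: [5, 29, 40, 53, 53, 14]
t=1: [22, 28, 17, 33, 30, 36]
t=2: [42, 35, 42, 27, 32, 24]
t=3: [15, 20, 14, 30, 24, 33]
t=4: [43, 45, 44, 37, 40, 34]
t=5: [10, 13, 9, 10, 6, 12]
t=6: [30, 34, 28, 30, 25, 32]
t=7: [30, 24, 33, 30, 36, 27]
t=8: [30, 38, 25, 30, 21, 34]
t=9: [30, 19, 37, 30, 42, 25]
t=10: [29, 41, 20, 29, 18, 37]
t=11: [32, 19, 43, 32, 42, 20]
t=12: [28, 41, 19, 28, 18, 42]
t=13: [32, 19, 43, 32, 42, 20]

Answer: 2
Key observation: The state at step 11, [32, 19, 43, 32, 42, 20], reappears at step 13 — and no state repeats earlier — so the cycle the system enters has period 2.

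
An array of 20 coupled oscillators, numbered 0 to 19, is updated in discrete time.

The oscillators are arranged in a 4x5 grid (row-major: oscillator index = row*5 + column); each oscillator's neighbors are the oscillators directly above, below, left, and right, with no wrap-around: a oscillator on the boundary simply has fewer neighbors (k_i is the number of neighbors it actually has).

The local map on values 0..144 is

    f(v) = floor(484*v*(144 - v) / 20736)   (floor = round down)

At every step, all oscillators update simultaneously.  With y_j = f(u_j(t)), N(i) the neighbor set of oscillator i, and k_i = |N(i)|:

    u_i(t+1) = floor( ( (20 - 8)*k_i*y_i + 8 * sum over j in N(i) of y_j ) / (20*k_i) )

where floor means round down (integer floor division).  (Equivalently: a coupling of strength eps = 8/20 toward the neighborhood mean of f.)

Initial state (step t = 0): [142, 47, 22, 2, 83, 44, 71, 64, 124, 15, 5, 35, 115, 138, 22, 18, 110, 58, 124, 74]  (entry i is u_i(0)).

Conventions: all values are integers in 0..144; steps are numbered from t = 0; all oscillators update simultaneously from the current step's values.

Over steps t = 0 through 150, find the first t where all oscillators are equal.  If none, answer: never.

Simulating step by step:
t=0: [142, 47, 22, 2, 83, 44, 71, 64, 124, 15, 5, 35, 115, 138, 22, 18, 110, 58, 124, 74]  (not all equal)
t=1: [45, 88, 68, 35, 81, 80, 113, 103, 53, 58, 42, 83, 80, 36, 61, 51, 86, 99, 68, 95]  (not all equal)
t=2: [108, 109, 112, 100, 112, 109, 93, 102, 106, 116, 105, 112, 112, 100, 112, 109, 113, 109, 112, 112]  (not all equal)
t=3: [89, 91, 88, 95, 85, 92, 102, 96, 94, 79, 91, 86, 87, 95, 84, 88, 83, 86, 86, 83]  (not all equal)
t=4: [113, 110, 112, 110, 115, 109, 104, 108, 109, 117, 112, 114, 113, 110, 116, 115, 117, 116, 115, 117]  (not all equal)
t=5: [83, 87, 85, 85, 78, 88, 92, 89, 87, 75, 82, 80, 81, 84, 76, 77, 74, 75, 77, 74]  (not all equal)
t=6: [116, 115, 116, 117, 119, 115, 112, 114, 115, 119, 118, 118, 118, 117, 119, 119, 119, 119, 119, 120]  (not all equal)
t=7: [75, 77, 75, 73, 69, 76, 80, 78, 75, 70, 71, 72, 71, 72, 69, 69, 69, 69, 69, 67]  (not all equal)
t=8: [120, 119, 120, 120, 120, 119, 119, 119, 120, 120, 120, 120, 120, 120, 120, 120, 120, 120, 120, 120]  (not all equal)
t=9: [67, 68, 67, 67, 67, 68, 68, 68, 67, 67, 67, 67, 67, 67, 67, 67, 67, 67, 67, 67]  (not all equal)
t=10: [120, 120, 120, 120, 120, 120, 120, 120, 120, 120, 120, 120, 120, 120, 120, 120, 120, 120, 120, 120]  (all equal)

Answer: 10
Key observation: Synchronization is absorbing here: once all oscillators are equal they stay equal, and step 10 is the first all-equal step.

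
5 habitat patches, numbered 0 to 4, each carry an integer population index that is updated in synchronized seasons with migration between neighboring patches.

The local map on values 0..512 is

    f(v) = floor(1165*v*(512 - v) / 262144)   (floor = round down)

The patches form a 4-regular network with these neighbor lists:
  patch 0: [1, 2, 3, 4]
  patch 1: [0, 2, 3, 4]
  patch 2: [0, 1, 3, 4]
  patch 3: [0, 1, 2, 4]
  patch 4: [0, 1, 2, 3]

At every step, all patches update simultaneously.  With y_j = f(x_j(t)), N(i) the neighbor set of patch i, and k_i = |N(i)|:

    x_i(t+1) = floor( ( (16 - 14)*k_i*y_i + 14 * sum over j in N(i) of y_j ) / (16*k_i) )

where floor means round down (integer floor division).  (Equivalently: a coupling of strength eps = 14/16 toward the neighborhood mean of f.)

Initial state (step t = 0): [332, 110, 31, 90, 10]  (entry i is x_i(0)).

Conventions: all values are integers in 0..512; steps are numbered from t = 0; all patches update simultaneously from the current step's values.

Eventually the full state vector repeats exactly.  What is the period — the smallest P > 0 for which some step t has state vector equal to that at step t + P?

Answer: 2
Key observation: The state at step 4, [286, 286, 286, 286, 286], reappears at step 6 — and no state repeats earlier — so the cycle the system enters has period 2.

Derivation:
t=0: [332, 110, 31, 90, 10]
t=1: [132, 138, 150, 141, 154]
t=2: [234, 234, 233, 233, 232]
t=3: [288, 288, 288, 288, 288]
t=4: [286, 286, 286, 286, 286]
t=5: [287, 287, 287, 287, 287]
t=6: [286, 286, 286, 286, 286]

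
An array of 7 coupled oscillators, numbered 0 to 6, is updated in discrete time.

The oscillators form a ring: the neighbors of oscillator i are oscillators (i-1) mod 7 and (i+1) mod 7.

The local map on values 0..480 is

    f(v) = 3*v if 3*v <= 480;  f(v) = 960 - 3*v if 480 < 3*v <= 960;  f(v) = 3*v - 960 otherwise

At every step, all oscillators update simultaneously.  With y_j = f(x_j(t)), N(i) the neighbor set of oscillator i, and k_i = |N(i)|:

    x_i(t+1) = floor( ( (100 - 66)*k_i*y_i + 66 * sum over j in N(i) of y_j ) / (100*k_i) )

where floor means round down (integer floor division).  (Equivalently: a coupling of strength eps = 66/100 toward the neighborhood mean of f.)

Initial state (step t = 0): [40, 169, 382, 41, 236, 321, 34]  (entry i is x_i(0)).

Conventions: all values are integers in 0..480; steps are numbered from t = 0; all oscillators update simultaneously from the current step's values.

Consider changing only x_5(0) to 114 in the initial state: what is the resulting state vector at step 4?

Answer: [314, 403, 394, 323, 227, 164, 209]
Key observation: This trace re-runs the system from the modified initial state.

Derivation:
t=0: [40, 169, 382, 41, 236, 114, 34]
t=1: [223, 255, 253, 186, 239, 233, 187]
t=2: [294, 228, 265, 283, 301, 300, 317]
t=3: [120, 174, 183, 111, 75, 42, 48]
t=4: [314, 403, 394, 323, 227, 164, 209]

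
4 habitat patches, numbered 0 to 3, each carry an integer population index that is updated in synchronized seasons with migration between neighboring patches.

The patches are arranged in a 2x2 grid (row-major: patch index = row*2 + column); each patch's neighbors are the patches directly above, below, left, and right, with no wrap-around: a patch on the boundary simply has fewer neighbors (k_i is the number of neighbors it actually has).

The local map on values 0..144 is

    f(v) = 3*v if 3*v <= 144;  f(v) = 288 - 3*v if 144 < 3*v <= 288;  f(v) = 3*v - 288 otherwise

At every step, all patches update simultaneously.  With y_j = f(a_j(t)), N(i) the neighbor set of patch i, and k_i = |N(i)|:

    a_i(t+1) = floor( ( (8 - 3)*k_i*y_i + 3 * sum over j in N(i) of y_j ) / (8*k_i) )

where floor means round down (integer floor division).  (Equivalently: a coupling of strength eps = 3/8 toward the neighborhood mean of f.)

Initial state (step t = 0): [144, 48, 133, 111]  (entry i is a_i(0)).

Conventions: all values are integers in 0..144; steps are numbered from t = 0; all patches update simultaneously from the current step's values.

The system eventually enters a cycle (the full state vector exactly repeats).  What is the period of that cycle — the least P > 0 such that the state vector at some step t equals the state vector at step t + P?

Simulating step by step:
t=0: [144, 48, 133, 111]
t=1: [137, 125, 104, 75]
t=2: [97, 89, 49, 60]
t=3: [32, 33, 108, 97]
t=4: [85, 80, 41, 27]
t=5: [52, 51, 98, 82]
t=6: [108, 117, 36, 52]
t=7: [54, 70, 99, 114]
t=8: [95, 82, 39, 50]
t=9: [31, 52, 99, 116]
t=10: [84, 111, 34, 63]
t=11: [50, 53, 89, 89]
t=12: [114, 110, 42, 41]
t=13: [65, 59, 111, 108]
t=14: [87, 93, 52, 51]
t=15: [43, 36, 112, 110]
t=16: [109, 99, 62, 55]
t=17: [45, 36, 94, 97]
t=18: [105, 93, 29, 23]
t=19: [34, 23, 72, 61]
t=20: [90, 81, 83, 92]
t=21: [27, 33, 30, 23]
t=22: [86, 90, 84, 78]
t=23: [28, 27, 38, 43]
t=24: [89, 90, 111, 117]
t=25: [24, 27, 43, 51]
t=26: [84, 89, 119, 123]
t=27: [39, 35, 65, 67]
t=28: [110, 103, 96, 91]
t=29: [30, 23, 10, 13]
t=30: [74, 67, 42, 42]
t=31: [81, 90, 114, 118]
t=32: [41, 32, 54, 54]
t=33: [118, 106, 125, 120]
t=34: [63, 44, 80, 66]
t=35: [95, 117, 65, 90]
t=36: [31, 43, 62, 40]
t=37: [101, 120, 103, 118]
t=38: [26, 60, 28, 58]
t=39: [84, 103, 88, 107]
t=40: [30, 26, 27, 29]
t=41: [86, 81, 83, 84]
t=42: [34, 40, 36, 38]
t=43: [106, 115, 108, 114]
t=44: [36, 51, 38, 51]
t=45: [114, 129, 116, 131]
t=46: [63, 91, 67, 95]
t=47: [81, 28, 73, 21]
t=48: [56, 72, 63, 68]
t=49: [107, 83, 100, 84]
t=50: [30, 37, 20, 32]
t=51: [88, 104, 72, 92]
t=52: [33, 21, 51, 25]
t=53: [99, 72, 117, 84]
t=54: [30, 53, 47, 47]
t=55: [106, 123, 131, 138]
t=56: [53, 79, 94, 113]
t=57: [91, 65, 37, 42]
t=58: [47, 84, 95, 117]
t=59: [95, 60, 40, 46]
t=60: [44, 93, 101, 129]
t=61: [87, 48, 52, 66]
t=62: [68, 111, 104, 108]
t=63: [65, 50, 37, 35]
t=64: [104, 123, 106, 112]
t=65: [35, 64, 32, 50]
t=66: [101, 105, 105, 122]
t=67: [19, 34, 34, 58]
t=68: [73, 95, 95, 109]
t=69: [44, 22, 22, 25]
t=70: [107, 80, 80, 71]
t=71: [38, 50, 50, 64]
t=72: [123, 125, 125, 111]
t=73: [83, 78, 78, 60]
t=74: [44, 61, 61, 87]
t=75: [121, 95, 95, 56]
t=76: [48, 38, 38, 76]
t=77: [132, 109, 109, 80]
t=78: [82, 53, 53, 44]
t=79: [74, 113, 113, 130]
t=80: [60, 63, 63, 82]
t=81: [104, 90, 90, 63]
t=82: [21, 34, 34, 68]
t=83: [77, 91, 91, 90]
t=84: [41, 23, 23, 16]
t=85: [102, 75, 75, 55]
t=86: [34, 65, 65, 100]
t=87: [98, 79, 79, 42]
t=88: [22, 56, 56, 97]
t=89: [86, 87, 87, 46]
t=90: [28, 48, 48, 96]
t=91: [106, 105, 105, 54]
t=92: [28, 46, 46, 88]
t=93: [104, 106, 106, 66]
t=94: [26, 40, 40, 67]
t=95: [93, 105, 105, 99]
t=96: [15, 20, 20, 15]
t=97: [50, 54, 54, 50]
t=98: [133, 130, 130, 133]
t=99: [107, 105, 105, 107]
t=100: [30, 29, 29, 30]
t=101: [88, 88, 88, 88]
t=102: [24, 24, 24, 24]
t=103: [72, 72, 72, 72]
t=104: [72, 72, 72, 72]

Answer: 1
Key observation: The state at step 103, [72, 72, 72, 72], reappears at step 104 — and no state repeats earlier — so the cycle the system enters has period 1.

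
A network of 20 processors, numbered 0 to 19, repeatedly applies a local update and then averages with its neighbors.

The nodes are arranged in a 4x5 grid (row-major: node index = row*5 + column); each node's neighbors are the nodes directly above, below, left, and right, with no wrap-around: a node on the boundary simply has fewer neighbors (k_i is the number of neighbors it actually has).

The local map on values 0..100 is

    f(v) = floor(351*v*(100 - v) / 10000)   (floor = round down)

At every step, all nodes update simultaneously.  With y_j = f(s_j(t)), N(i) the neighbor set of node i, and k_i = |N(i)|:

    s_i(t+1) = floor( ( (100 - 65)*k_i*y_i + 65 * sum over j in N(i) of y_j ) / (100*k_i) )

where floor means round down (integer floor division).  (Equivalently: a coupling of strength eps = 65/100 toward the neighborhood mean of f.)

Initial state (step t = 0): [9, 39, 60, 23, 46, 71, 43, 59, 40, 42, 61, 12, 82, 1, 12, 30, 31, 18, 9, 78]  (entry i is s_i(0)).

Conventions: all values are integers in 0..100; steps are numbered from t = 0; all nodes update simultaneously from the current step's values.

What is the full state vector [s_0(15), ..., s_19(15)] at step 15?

Simulating step by step:
t=0: [9, 39, 60, 23, 46, 71, 43, 59, 40, 42, 61, 12, 82, 1, 12, 30, 31, 18, 9, 78]
t=1: [60, 71, 79, 76, 78, 67, 74, 78, 67, 74, 68, 60, 46, 33, 45, 76, 61, 51, 34, 42]
t=2: [77, 70, 62, 64, 63, 76, 71, 67, 70, 71, 75, 80, 80, 80, 79, 74, 79, 84, 81, 83]
t=3: [66, 72, 78, 79, 77, 65, 69, 72, 71, 71, 63, 60, 57, 58, 58, 63, 57, 52, 51, 53]
t=4: [75, 70, 63, 62, 63, 78, 75, 72, 71, 72, 81, 82, 83, 83, 82, 82, 84, 86, 86, 86]
t=5: [65, 71, 77, 79, 77, 60, 64, 67, 69, 68, 54, 52, 51, 51, 52, 50, 47, 44, 43, 44]
t=6: [78, 73, 66, 63, 65, 82, 80, 76, 74, 75, 86, 85, 85, 84, 84, 87, 86, 86, 86, 86]
t=7: [60, 66, 73, 76, 75, 52, 56, 62, 65, 64, 43, 45, 47, 48, 49, 40, 41, 42, 43, 43]
t=8: [83, 79, 72, 68, 69, 85, 84, 80, 78, 78, 85, 85, 85, 85, 85, 84, 84, 85, 86, 86]
t=9: [50, 56, 65, 71, 70, 45, 49, 55, 59, 59, 44, 44, 45, 46, 47, 46, 45, 44, 42, 42]
t=10: [86, 84, 80, 76, 76, 86, 86, 84, 82, 82, 86, 86, 86, 86, 85, 86, 86, 85, 85, 85]
t=11: [43, 46, 53, 59, 59, 42, 43, 47, 51, 52, 42, 42, 43, 44, 45, 42, 42, 43, 43, 44]
t=12: [86, 86, 86, 85, 84, 85, 86, 86, 86, 86, 85, 85, 86, 86, 86, 85, 85, 85, 86, 86]
t=13: [42, 42, 42, 43, 44, 43, 42, 42, 42, 43, 44, 43, 42, 42, 42, 44, 44, 43, 42, 42]
t=14: [85, 85, 85, 85, 86, 85, 85, 85, 85, 85, 86, 85, 85, 85, 85, 86, 86, 85, 85, 85]
t=15: [44, 44, 44, 43, 43, 43, 44, 44, 44, 43, 42, 43, 44, 44, 44, 42, 42, 43, 44, 44]

Answer: [44, 44, 44, 43, 43, 43, 44, 44, 44, 43, 42, 43, 44, 44, 44, 42, 42, 43, 44, 44]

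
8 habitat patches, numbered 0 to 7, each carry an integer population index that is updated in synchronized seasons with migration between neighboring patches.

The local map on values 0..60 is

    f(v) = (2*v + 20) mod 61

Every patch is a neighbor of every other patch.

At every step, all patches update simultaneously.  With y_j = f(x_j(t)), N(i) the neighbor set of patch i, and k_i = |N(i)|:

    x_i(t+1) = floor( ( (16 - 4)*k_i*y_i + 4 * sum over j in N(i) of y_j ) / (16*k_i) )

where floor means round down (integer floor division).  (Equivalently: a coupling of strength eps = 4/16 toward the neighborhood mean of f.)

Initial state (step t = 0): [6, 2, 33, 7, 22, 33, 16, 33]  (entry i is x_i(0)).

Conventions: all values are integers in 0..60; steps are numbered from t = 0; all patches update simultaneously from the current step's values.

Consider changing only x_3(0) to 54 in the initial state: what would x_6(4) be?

Simulating step by step:
t=0: [6, 2, 33, 54, 22, 33, 16, 33]
t=1: [29, 24, 24, 11, 9, 24, 44, 24]
t=2: [18, 11, 11, 36, 33, 11, 39, 11]
t=3: [51, 41, 41, 33, 29, 41, 37, 41]
t=4: [8, 37, 37, 26, 20, 37, 32, 37]

Answer: x_6(4) = 32
Key observation: This trace re-runs the system from the modified initial state.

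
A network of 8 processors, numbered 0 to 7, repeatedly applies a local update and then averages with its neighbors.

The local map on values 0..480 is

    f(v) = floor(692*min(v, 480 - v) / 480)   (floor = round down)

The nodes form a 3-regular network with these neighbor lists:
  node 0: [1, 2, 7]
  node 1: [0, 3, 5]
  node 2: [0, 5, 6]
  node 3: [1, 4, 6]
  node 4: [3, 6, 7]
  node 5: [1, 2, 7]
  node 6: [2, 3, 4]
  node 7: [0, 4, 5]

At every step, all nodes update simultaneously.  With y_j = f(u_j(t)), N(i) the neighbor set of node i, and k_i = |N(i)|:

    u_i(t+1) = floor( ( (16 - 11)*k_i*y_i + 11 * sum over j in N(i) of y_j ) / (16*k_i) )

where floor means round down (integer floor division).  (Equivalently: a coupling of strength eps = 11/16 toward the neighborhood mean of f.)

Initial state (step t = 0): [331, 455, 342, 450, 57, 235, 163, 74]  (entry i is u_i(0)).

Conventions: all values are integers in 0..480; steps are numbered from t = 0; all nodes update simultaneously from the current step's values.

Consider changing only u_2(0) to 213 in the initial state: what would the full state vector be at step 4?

Simulating step by step:
t=0: [331, 455, 213, 450, 57, 235, 163, 74]
t=1: [169, 147, 276, 94, 113, 208, 172, 178]
t=2: [250, 221, 272, 184, 196, 267, 212, 241]
t=3: [323, 306, 309, 290, 297, 316, 289, 318]
t=4: [237, 246, 245, 265, 261, 240, 265, 238]

Answer: [237, 246, 245, 265, 261, 240, 265, 238]
Key observation: This trace re-runs the system from the modified initial state.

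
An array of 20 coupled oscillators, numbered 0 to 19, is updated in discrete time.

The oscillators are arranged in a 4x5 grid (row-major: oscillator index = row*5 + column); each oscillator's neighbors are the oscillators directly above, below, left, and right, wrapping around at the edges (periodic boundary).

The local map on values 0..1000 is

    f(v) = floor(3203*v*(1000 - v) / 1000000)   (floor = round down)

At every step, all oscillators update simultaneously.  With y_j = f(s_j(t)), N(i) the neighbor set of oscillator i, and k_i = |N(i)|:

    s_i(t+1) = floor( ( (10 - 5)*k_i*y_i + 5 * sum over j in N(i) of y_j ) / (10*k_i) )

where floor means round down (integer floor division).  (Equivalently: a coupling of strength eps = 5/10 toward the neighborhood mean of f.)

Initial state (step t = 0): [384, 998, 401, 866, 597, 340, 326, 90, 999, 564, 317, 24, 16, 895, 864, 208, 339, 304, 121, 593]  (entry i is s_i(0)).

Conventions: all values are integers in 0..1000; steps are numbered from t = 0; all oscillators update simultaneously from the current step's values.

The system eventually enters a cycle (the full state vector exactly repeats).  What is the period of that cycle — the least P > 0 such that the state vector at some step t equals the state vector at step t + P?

Simulating step by step:
t=0: [384, 998, 401, 866, 597, 340, 326, 90, 999, 564, 317, 24, 16, 895, 864, 208, 339, 304, 121, 593]
t=1: [631, 371, 549, 420, 721, 726, 484, 321, 216, 626, 558, 307, 189, 246, 507, 631, 519, 573, 435, 638]
t=2: [719, 765, 772, 735, 698, 703, 744, 677, 623, 702, 752, 700, 589, 624, 758, 756, 769, 750, 755, 741]
t=3: [637, 586, 593, 634, 656, 649, 631, 687, 719, 670, 613, 654, 727, 713, 622, 598, 588, 612, 619, 612]
t=4: [744, 767, 757, 733, 729, 733, 737, 694, 672, 710, 751, 726, 670, 676, 736, 763, 766, 747, 742, 754]
t=5: [606, 585, 604, 630, 627, 623, 624, 667, 685, 652, 607, 631, 681, 681, 630, 586, 586, 613, 622, 602]
t=6: [763, 770, 757, 742, 749, 751, 748, 718, 705, 730, 759, 745, 711, 708, 742, 772, 770, 753, 747, 761]
t=7: [580, 575, 597, 614, 601, 598, 604, 638, 652, 625, 590, 605, 643, 648, 614, 570, 575, 599, 609, 588]
t=8: [778, 778, 766, 757, 767, 768, 764, 744, 735, 752, 771, 764, 742, 737, 758, 781, 778, 765, 760, 771]
t=9: [556, 558, 577, 588, 574, 571, 577, 603, 613, 592, 567, 577, 604, 610, 586, 553, 558, 578, 585, 568]
t=10: [788, 787, 779, 775, 781, 783, 780, 768, 763, 774, 784, 780, 769, 765, 776, 789, 787, 779, 776, 783]
t=11: [537, 539, 552, 558, 548, 545, 549, 565, 572, 558, 543, 548, 564, 569, 555, 536, 539, 551, 556, 546]
t=12: [795, 794, 791, 789, 792, 793, 792, 788, 785, 789, 793, 792, 788, 786, 790, 795, 794, 791, 789, 792]
t=13: [523, 524, 529, 532, 527, 525, 527, 533, 537, 531, 525, 527, 533, 536, 530, 523, 524, 529, 532, 527]
t=14: [798, 798, 797, 797, 797, 798, 797, 797, 796, 797, 798, 797, 797, 796, 797, 798, 798, 797, 797, 797]
t=15: [516, 516, 517, 518, 517, 516, 517, 518, 519, 518, 516, 517, 518, 519, 518, 516, 516, 517, 518, 517]
t=16: [799, 799, 799, 799, 799, 799, 799, 799, 799, 799, 799, 799, 799, 799, 799, 799, 799, 799, 799, 799]
t=17: [514, 514, 514, 514, 514, 514, 514, 514, 514, 514, 514, 514, 514, 514, 514, 514, 514, 514, 514, 514]
t=18: [800, 800, 800, 800, 800, 800, 800, 800, 800, 800, 800, 800, 800, 800, 800, 800, 800, 800, 800, 800]
t=19: [512, 512, 512, 512, 512, 512, 512, 512, 512, 512, 512, 512, 512, 512, 512, 512, 512, 512, 512, 512]
t=20: [800, 800, 800, 800, 800, 800, 800, 800, 800, 800, 800, 800, 800, 800, 800, 800, 800, 800, 800, 800]

Answer: 2
Key observation: The state at step 18, [800, 800, 800, 800, 800, 800, 800, 800, 800, 800, 800, 800, 800, 800, 800, 800, 800, 800, 800, 800], reappears at step 20 — and no state repeats earlier — so the cycle the system enters has period 2.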